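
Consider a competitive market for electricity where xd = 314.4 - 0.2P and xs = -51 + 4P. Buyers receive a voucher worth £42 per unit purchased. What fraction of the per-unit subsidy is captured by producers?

Producer share = 1/21

Pre-subsidy: 314.4 - 0.2P = -51 + 4P gives P* = 87, x* = 297.
With the rebate, buyers effectively pay Pb = Ps − 42, where Ps is the price sellers receive.
Demand in terms of Ps becomes xd = 314.4 − 0.2(Ps − 42) = 322.8 - 0.2Ps. Setting this equal to supply: 322.8 - 0.2Ps = -51 + 4Ps, so Ps = 89.
Buyers pay Pb = 89 − 42 = 47; x' = -51 + 4·89 = 305.
Buyers' price falls by P* − Pb = 87 − 47 = 40; sellers' price rises by Ps − P* = 89 − 87 = 2.
So producers capture 2/42 = 1/21 of each unit of subsidy.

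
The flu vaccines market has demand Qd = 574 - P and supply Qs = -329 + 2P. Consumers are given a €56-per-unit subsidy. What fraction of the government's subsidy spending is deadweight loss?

DWL / government spending = 8/133

Pre-subsidy: 574 - P = -329 + 2P gives P* = 301, Q* = 273.
With the rebate, buyers effectively pay Pb = Ps − 56, where Ps is the price sellers receive.
Demand in terms of Ps becomes Qd = 574 − 1(Ps − 56) = 630 - Ps. Setting this equal to supply: 630 - Ps = -329 + 2Ps, so Ps = 959/3.
Buyers pay Pb = 959/3 − 56 = 791/3; Q' = -329 + 2·(959/3) = 931/3.
ΔCS = ½(273 + 931/3)(301 − 791/3) = 98000/9; ΔPS = ½(273 + 931/3)(959/3 − 301) = 49000/9.
Government spending = 56 × 931/3 = 52136/3.
DWL = ½ × 56 × (931/3 − 273) = 3136/3; fraction = (3136/3) / (52136/3) = 8/133.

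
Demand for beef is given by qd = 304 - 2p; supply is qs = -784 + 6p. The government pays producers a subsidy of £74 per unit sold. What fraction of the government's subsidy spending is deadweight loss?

DWL / government spending = 111/286

Pre-subsidy: 304 - 2p = -784 + 6p gives p* = 136, q* = 32.
With the subsidy, sellers receive ps = pb + 74 for each unit, where pb is the price buyers pay.
Supply in terms of pb becomes qs = -784 + 6(pb + 74) = -340 + 6pb. Setting this equal to demand: 304 - 2pb = -340 + 6pb, so pb = 80.5.
Sellers receive ps = 80.5 + 74 = 154.5; q' = 304 − 2·80.5 = 143.
ΔCS = ½(32 + 143)(136 − 80.5) = 4856.25; ΔPS = ½(32 + 143)(154.5 − 136) = 1618.75.
Government spending = 74 × 143 = 10582.
DWL = ½ × 74 × (143 − 32) = 4107; fraction = 4107 / 10582 = 111/286.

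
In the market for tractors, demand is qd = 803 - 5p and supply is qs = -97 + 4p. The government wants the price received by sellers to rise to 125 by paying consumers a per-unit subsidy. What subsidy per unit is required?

Required subsidy s = 45 per unit

At a seller price of 125, quantity supplied is -97 + 4·125 = 403.
Buyers absorb 403 only when they pay pb with 803 − 5·pb = 403, i.e. pb = 80.
s = ps − pb = 125 − 80 = 45.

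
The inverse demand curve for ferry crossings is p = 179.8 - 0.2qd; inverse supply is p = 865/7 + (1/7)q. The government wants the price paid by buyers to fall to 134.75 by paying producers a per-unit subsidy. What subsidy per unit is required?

At a buyer price of 134.75, quantity demanded is 899 − 5·134.75 = 225.25.
Sellers supply 225.25 only when they receive ps = 865/7 + (1/7)·225.25 = 155.75.
s = ps − pb = 155.75 − 134.75 = 21.

Required subsidy s = 21 per unit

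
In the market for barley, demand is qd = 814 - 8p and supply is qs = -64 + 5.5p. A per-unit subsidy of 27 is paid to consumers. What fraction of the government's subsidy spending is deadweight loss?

Pre-subsidy: 814 - 8p = -64 + 5.5p gives p* = 1756/27, q* = 7930/27.
With the rebate, buyers effectively pay pb = ps − 27, where ps is the price sellers receive.
Demand in terms of ps becomes qd = 814 − 8(ps − 27) = 1030 - 8ps. Setting this equal to supply: 1030 - 8ps = -64 + 5.5ps, so ps = 2188/27.
Buyers pay pb = 2188/27 − 27 = 1459/27; q' = -64 + 5.5·(2188/27) = 10306/27.
ΔCS = ½(7930/27 + 10306/27)(1756/27 − 1459/27) = 100298/27; ΔPS = ½(7930/27 + 10306/27)(2188/27 − 1756/27) = 145888/27.
Government spending = 27 × 10306/27 = 10306.
DWL = ½ × 27 × (10306/27 − 7930/27) = 1188; fraction = 1188 / 10306 = 594/5153.

DWL / government spending = 594/5153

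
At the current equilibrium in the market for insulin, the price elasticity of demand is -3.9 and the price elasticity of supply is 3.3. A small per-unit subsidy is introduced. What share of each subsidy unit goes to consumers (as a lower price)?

Consumer share = 11/24

For a small subsidy around the equilibrium, the benefit split depends on the relative slopes, which at a point are proportional to the elasticities.
Buyer share = εs/(εs + |εd|) = 3.3/(3.3 + 3.9) = 11/24; seller share = |εd|/(εs + |εd|) = 13/24.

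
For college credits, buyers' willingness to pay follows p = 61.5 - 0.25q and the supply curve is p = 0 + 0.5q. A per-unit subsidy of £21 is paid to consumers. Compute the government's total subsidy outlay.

Pre-subsidy: 61.5 - 0.25q = 0 + 0.5q gives q* = 82 and p* = 41.
With the rebate, buyers effectively pay pb = ps − 21, where ps is the price sellers receive.
On the curves, pb = 61.5 - 0.25q and ps = 0 + 0.5q; the wedge ps − pb = 21 gives 0 + 0.5q − (61.5 - 0.25q) = 21, so q' = 110.
Then pb = 61.5 − 0.25·110 = 34 and ps = 0 + 0.5·110 = 55.
Government outlay = subsidy × quantity = 21 × 110 = 2310.

Government cost = £2310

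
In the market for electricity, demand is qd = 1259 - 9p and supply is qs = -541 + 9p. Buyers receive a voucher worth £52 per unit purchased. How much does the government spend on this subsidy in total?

Pre-subsidy: 1259 - 9p = -541 + 9p gives p* = 100, q* = 359.
With the rebate, buyers effectively pay pb = ps − 52, where ps is the price sellers receive.
Demand in terms of ps becomes qd = 1259 − 9(ps − 52) = 1727 - 9ps. Setting this equal to supply: 1727 - 9ps = -541 + 9ps, so ps = 126.
Buyers pay pb = 126 − 52 = 74; q' = -541 + 9·126 = 593.
Government outlay = subsidy × quantity = 52 × 593 = 30836.

Government cost = £30836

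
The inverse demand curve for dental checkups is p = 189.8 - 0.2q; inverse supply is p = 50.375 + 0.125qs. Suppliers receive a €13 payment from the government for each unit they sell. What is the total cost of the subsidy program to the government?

Pre-subsidy: 189.8 - 0.2q = 50.375 + 0.125q gives q* = 429 and p* = 104.
With the subsidy, sellers receive ps = pb + 13 for each unit, where pb is the price buyers pay.
On the curves, pb = 189.8 - 0.2q and ps = 50.375 + 0.125q; the wedge ps − pb = 13 gives 50.375 + 0.125q − (189.8 - 0.2q) = 13, so q' = 469.
Then pb = 189.8 − 0.2·469 = 96 and ps = 50.375 + 0.125·469 = 109.
Government outlay = subsidy × quantity = 13 × 469 = 6097.

Government cost = €6097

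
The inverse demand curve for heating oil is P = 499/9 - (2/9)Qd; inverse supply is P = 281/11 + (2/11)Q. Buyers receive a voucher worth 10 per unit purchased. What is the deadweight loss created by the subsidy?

Pre-subsidy: 499/9 - (2/9)Q = 281/11 + (2/11)Q gives Q* = 74 and P* = 39.
With the rebate, buyers effectively pay Pb = Ps − 10, where Ps is the price sellers receive.
On the curves, Pb = 499/9 - (2/9)Q and Ps = 281/11 + (2/11)Q; the wedge Ps − Pb = 10 gives 281/11 + (2/11)Q − (499/9 - (2/9)Q) = 10, so Q' = 98.75.
Then Pb = 499/9 − (2/9)·98.75 = 33.5 and Ps = 281/11 + (2/11)·98.75 = 43.5.
The subsidy expands output by 98.75 − 74 = 24.75 past the efficient level; on those units the gap between marginal cost and willingness to pay runs from 0 up to 10.
DWL = ½ × 10 × 24.75 = 123.75.

Deadweight loss = 123.75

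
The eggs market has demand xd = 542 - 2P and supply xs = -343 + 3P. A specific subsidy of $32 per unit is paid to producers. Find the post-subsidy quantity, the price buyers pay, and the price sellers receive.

Pre-subsidy: 542 - 2P = -343 + 3P gives P* = 177, x* = 188.
With the subsidy, sellers receive Ps = Pb + 32 for each unit, where Pb is the price buyers pay.
Supply in terms of Pb becomes xs = -343 + 3(Pb + 32) = -247 + 3Pb. Setting this equal to demand: 542 - 2Pb = -247 + 3Pb, so Pb = 157.8.
Sellers receive Ps = 157.8 + 32 = 189.8; x' = 542 − 2·157.8 = 226.4.

x' = 226.4; buyers pay $157.8; sellers receive $189.8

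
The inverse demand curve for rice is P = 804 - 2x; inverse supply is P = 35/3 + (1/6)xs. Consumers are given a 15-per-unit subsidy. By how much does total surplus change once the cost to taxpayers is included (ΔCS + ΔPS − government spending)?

Net change in total surplus = -675/13

Pre-subsidy: 804 - 2x = 35/3 + (1/6)x gives x* = 4754/13 and P* = 944/13.
With the rebate, buyers effectively pay Pb = Ps − 15, where Ps is the price sellers receive.
On the curves, Pb = 804 - 2x and Ps = 35/3 + (1/6)x; the wedge Ps − Pb = 15 gives 35/3 + (1/6)x − (804 - 2x) = 15, so x' = 4844/13.
Then Pb = 804 − 2·(4844/13) = 764/13 and Ps = 35/3 + (1/6)·(4844/13) = 959/13.
ΔCS = ½(4754/13 + 4844/13)(944/13 − 764/13) = 863820/169; ΔPS = ½(4754/13 + 4844/13)(959/13 − 944/13) = 71985/169.
Government spending = 15 × 4844/13 = 72660/13.
Net change = 863820/169 + 71985/169 − 72660/13 = -675/13. The loss equals the DWL triangle ½·15·90/13.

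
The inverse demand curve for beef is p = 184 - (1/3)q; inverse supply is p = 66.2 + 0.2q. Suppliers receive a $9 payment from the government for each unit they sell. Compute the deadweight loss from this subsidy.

Pre-subsidy: 184 - (1/3)q = 66.2 + 0.2q gives q* = 220.875 and p* = 110.375.
With the subsidy, sellers receive ps = pb + 9 for each unit, where pb is the price buyers pay.
On the curves, pb = 184 - (1/3)q and ps = 66.2 + 0.2q; the wedge ps − pb = 9 gives 66.2 + 0.2q − (184 - (1/3)q) = 9, so q' = 237.75.
Then pb = 184 − (1/3)·237.75 = 104.75 and ps = 66.2 + 0.2·237.75 = 113.75.
The subsidy expands output by 237.75 − 220.875 = 16.875 past the efficient level; on those units the gap between marginal cost and willingness to pay runs from 0 up to 9.
DWL = ½ × 9 × 16.875 = 75.9375.

Deadweight loss = $75.9375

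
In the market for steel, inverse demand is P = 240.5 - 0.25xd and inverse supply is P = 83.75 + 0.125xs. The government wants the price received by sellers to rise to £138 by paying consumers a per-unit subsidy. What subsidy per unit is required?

Required subsidy s = £6 per unit

At a seller price of 138, quantity supplied is -670 + 8·138 = 434.
Buyers absorb 434 only when they pay Pb = 240.5 − 0.25·434 = 132.
s = Ps − Pb = 138 − 132 = 6.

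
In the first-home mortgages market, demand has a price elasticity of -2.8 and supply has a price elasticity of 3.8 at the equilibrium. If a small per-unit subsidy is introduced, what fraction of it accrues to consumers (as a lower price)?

For a small subsidy around the equilibrium, the benefit split depends on the relative slopes, which at a point are proportional to the elasticities.
Buyer share = εs/(εs + |εd|) = 3.8/(3.8 + 2.8) = 19/33; seller share = |εd|/(εs + |εd|) = 14/33.

Consumer share = 19/33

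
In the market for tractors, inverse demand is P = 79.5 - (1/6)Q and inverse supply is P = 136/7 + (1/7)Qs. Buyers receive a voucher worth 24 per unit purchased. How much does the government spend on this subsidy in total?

Pre-subsidy: 79.5 - (1/6)Q = 136/7 + (1/7)Q gives Q* = 2523/13 and P* = 613/13.
With the rebate, buyers effectively pay Pb = Ps − 24, where Ps is the price sellers receive.
On the curves, Pb = 79.5 - (1/6)Q and Ps = 136/7 + (1/7)Q; the wedge Ps − Pb = 24 gives 136/7 + (1/7)Q − (79.5 - (1/6)Q) = 24, so Q' = 3531/13.
Then Pb = 79.5 − (1/6)·(3531/13) = 445/13 and Ps = 136/7 + (1/7)·(3531/13) = 757/13.
Government outlay = subsidy × quantity = 24 × 3531/13 = 84744/13.

Government cost = 84744/13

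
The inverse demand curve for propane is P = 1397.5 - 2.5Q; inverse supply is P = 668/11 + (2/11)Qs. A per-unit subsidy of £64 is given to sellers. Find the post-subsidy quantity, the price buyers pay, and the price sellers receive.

Pre-subsidy: 1397.5 - 2.5Q = 668/11 + (2/11)Q gives Q* = 29409/59 and P* = 8930/59.
With the subsidy, sellers receive Ps = Pb + 64 for each unit, where Pb is the price buyers pay.
On the curves, Pb = 1397.5 - 2.5Q and Ps = 668/11 + (2/11)Q; the wedge Ps − Pb = 64 gives 668/11 + (2/11)Q − (1397.5 - 2.5Q) = 64, so Q' = 30817/59.
Then Pb = 1397.5 − 2.5·(30817/59) = 5410/59 and Ps = 668/11 + (2/11)·(30817/59) = 9186/59.

Q' = 30817/59; buyers pay 5410/59; sellers receive 9186/59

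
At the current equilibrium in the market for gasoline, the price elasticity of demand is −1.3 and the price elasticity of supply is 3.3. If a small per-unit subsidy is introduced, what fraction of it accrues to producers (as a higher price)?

Producer share = 13/46

For a small subsidy around the equilibrium, the benefit split depends on the relative slopes, which at a point are proportional to the elasticities.
Buyer share = εs/(εs + |εd|) = 3.3/(3.3 + 1.3) = 33/46; seller share = |εd|/(εs + |εd|) = 13/46.
So producers capture 13/46 of the subsidy.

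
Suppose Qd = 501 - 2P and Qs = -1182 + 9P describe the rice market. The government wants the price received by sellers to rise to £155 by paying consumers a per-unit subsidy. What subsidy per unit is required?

At a seller price of 155, quantity supplied is -1182 + 9·155 = 213.
Buyers absorb 213 only when they pay Pb with 501 − 2·Pb = 213, i.e. Pb = 144.
s = Ps − Pb = 155 − 144 = 11.

Required subsidy s = £11 per unit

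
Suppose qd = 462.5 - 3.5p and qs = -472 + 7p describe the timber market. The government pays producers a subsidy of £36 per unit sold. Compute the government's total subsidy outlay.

Government cost = £8460

Pre-subsidy: 462.5 - 3.5p = -472 + 7p gives p* = 89, q* = 151.
With the subsidy, sellers receive ps = pb + 36 for each unit, where pb is the price buyers pay.
Supply in terms of pb becomes qs = -472 + 7(pb + 36) = -220 + 7pb. Setting this equal to demand: 462.5 - 3.5pb = -220 + 7pb, so pb = 65.
Sellers receive ps = 65 + 36 = 101; q' = 462.5 − 3.5·65 = 235.
Government outlay = subsidy × quantity = 36 × 235 = 8460.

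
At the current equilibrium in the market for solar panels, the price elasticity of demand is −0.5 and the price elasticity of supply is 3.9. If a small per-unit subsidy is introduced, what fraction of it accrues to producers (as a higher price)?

Producer share = 5/44

For a small subsidy around the equilibrium, the benefit split depends on the relative slopes, which at a point are proportional to the elasticities.
Buyer share = εs/(εs + |εd|) = 3.9/(3.9 + 0.5) = 39/44; seller share = |εd|/(εs + |εd|) = 5/44.
So producers capture 5/44 of the subsidy.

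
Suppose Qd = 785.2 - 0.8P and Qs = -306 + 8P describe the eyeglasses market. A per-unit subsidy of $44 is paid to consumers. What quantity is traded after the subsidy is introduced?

Pre-subsidy: 785.2 - 0.8P = -306 + 8P gives P* = 124, Q* = 686.
With the rebate, buyers effectively pay Pb = Ps − 44, where Ps is the price sellers receive.
Demand in terms of Ps becomes Qd = 785.2 − 0.8(Ps − 44) = 820.4 - 0.8Ps. Setting this equal to supply: 820.4 - 0.8Ps = -306 + 8Ps, so Ps = 128.
Buyers pay Pb = 128 − 44 = 84; Q' = -306 + 8·128 = 718.

Q' = 718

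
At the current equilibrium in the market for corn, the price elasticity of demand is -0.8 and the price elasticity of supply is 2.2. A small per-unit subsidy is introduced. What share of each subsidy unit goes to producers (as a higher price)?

For a small subsidy around the equilibrium, the benefit split depends on the relative slopes, which at a point are proportional to the elasticities.
Buyer share = εs/(εs + |εd|) = 2.2/(2.2 + 0.8) = 11/15; seller share = |εd|/(εs + |εd|) = 4/15.
So producers capture 4/15 of the subsidy.

Producer share = 4/15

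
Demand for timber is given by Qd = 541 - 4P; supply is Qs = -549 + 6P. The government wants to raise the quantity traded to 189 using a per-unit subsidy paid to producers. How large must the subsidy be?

Required subsidy s = 35 per unit

At Q = 189, invert demand for the buyer price: Pb = (541 − 189)/4 = 88; invert supply for the seller price: Ps = (189 − (-549))/6 = 123.
The subsidy must fill the gap: s = Ps − Pb = 123 − 88 = 35.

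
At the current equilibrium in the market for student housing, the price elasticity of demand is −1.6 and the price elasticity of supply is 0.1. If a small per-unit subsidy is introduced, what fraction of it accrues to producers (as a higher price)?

Producer share = 16/17

For a small subsidy around the equilibrium, the benefit split depends on the relative slopes, which at a point are proportional to the elasticities.
Buyer share = εs/(εs + |εd|) = 0.1/(0.1 + 1.6) = 1/17; seller share = |εd|/(εs + |εd|) = 16/17.
So producers capture 16/17 of the subsidy.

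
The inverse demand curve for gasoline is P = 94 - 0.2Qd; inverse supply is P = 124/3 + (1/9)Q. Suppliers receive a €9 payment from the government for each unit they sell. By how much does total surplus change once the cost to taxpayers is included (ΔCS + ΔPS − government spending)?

Pre-subsidy: 94 - 0.2Q = 124/3 + (1/9)Q gives Q* = 1185/7 and P* = 421/7.
With the subsidy, sellers receive Ps = Pb + 9 for each unit, where Pb is the price buyers pay.
On the curves, Pb = 94 - 0.2Q and Ps = 124/3 + (1/9)Q; the wedge Ps − Pb = 9 gives 124/3 + (1/9)Q − (94 - 0.2Q) = 9, so Q' = 2775/14.
Then Pb = 94 − 0.2·(2775/14) = 761/14 and Ps = 124/3 + (1/9)·(2775/14) = 887/14.
ΔCS = ½(1185/7 + 2775/14)(421/7 − 761/14) = 1063.125; ΔPS = ½(1185/7 + 2775/14)(887/14 − 421/7) = 590.625.
Government spending = 9 × 2775/14 = 24975/14.
Net change = 1063.125 + 590.625 − 24975/14 = -3645/28. The loss equals the DWL triangle ½·9·405/14.

Net change in total surplus = -3645/28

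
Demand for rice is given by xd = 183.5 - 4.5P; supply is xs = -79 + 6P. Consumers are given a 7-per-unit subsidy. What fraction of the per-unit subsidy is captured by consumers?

Consumer share = 4/7

Pre-subsidy: 183.5 - 4.5P = -79 + 6P gives P* = 25, x* = 71.
With the rebate, buyers effectively pay Pb = Ps − 7, where Ps is the price sellers receive.
Demand in terms of Ps becomes xd = 183.5 − 4.5(Ps − 7) = 215 - 4.5Ps. Setting this equal to supply: 215 - 4.5Ps = -79 + 6Ps, so Ps = 28.
Buyers pay Pb = 28 − 7 = 21; x' = -79 + 6·28 = 89.
Buyers' price falls by P* − Pb = 25 − 21 = 4; sellers' price rises by Ps − P* = 28 − 25 = 3.
So consumers capture 4/7 = 4/7 of each unit of subsidy.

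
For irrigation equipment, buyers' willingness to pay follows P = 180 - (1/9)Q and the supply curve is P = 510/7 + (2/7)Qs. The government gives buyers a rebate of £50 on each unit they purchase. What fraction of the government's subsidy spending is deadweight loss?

Pre-subsidy: 180 - (1/9)Q = 510/7 + (2/7)Q gives Q* = 270 and P* = 150.
With the rebate, buyers effectively pay Pb = Ps − 50, where Ps is the price sellers receive.
On the curves, Pb = 180 - (1/9)Q and Ps = 510/7 + (2/7)Q; the wedge Ps − Pb = 50 gives 510/7 + (2/7)Q − (180 - (1/9)Q) = 50, so Q' = 396.
Then Pb = 180 − (1/9)·396 = 136 and Ps = 510/7 + (2/7)·396 = 186.
ΔCS = ½(270 + 396)(150 − 136) = 4662; ΔPS = ½(270 + 396)(186 − 150) = 11988.
Government spending = 50 × 396 = 19800.
DWL = ½ × 50 × (396 − 270) = 3150; fraction = 3150 / 19800 = 7/44.

DWL / government spending = 7/44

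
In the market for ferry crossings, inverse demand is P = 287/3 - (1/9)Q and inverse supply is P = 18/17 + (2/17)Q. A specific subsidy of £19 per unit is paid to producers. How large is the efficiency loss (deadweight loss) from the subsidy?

Deadweight loss = 55233/70

Pre-subsidy: 287/3 - (1/9)Q = 18/17 + (2/17)Q gives Q* = 2895/7 and P* = 348/7.
With the subsidy, sellers receive Ps = Pb + 19 for each unit, where Pb is the price buyers pay.
On the curves, Pb = 287/3 - (1/9)Q and Ps = 18/17 + (2/17)Q; the wedge Ps − Pb = 19 gives 18/17 + (2/17)Q − (287/3 - (1/9)Q) = 19, so Q' = 17382/35.
Then Pb = 287/3 − (1/9)·(17382/35) = 1417/35 and Ps = 18/17 + (2/17)·(17382/35) = 2082/35.
The subsidy expands output by 17382/35 − 2895/7 = 2907/35 past the efficient level; on those units the gap between marginal cost and willingness to pay runs from 0 up to 19.
DWL = ½ × 19 × 2907/35 = 55233/70.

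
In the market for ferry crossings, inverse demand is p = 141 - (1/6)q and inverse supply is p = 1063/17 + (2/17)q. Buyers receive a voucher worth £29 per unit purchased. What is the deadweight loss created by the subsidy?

Deadweight loss = £1479

Pre-subsidy: 141 - (1/6)q = 1063/17 + (2/17)q gives q* = 276 and p* = 95.
With the rebate, buyers effectively pay pb = ps − 29, where ps is the price sellers receive.
On the curves, pb = 141 - (1/6)q and ps = 1063/17 + (2/17)q; the wedge ps − pb = 29 gives 1063/17 + (2/17)q − (141 - (1/6)q) = 29, so q' = 378.
Then pb = 141 − (1/6)·378 = 78 and ps = 1063/17 + (2/17)·378 = 107.
The subsidy expands output by 378 − 276 = 102 past the efficient level; on those units the gap between marginal cost and willingness to pay runs from 0 up to 29.
DWL = ½ × 29 × 102 = 1479.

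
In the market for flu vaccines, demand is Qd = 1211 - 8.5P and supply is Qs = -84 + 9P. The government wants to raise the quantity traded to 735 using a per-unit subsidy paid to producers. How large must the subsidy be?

At Q = 735, invert demand for the buyer price: Pb = (1211 − 735)/8.5 = 56; invert supply for the seller price: Ps = (735 − (-84))/9 = 91.
The subsidy must fill the gap: s = Ps − Pb = 91 − 56 = 35.

Required subsidy s = 35 per unit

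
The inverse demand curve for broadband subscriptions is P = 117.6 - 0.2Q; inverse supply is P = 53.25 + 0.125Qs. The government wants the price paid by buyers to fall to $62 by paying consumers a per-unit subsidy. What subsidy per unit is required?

Required subsidy s = $26 per unit

At a buyer price of 62, quantity demanded is 588 − 5·62 = 278.
Sellers supply 278 only when they receive Ps = 53.25 + 0.125·278 = 88.
s = Ps − Pb = 88 − 62 = 26.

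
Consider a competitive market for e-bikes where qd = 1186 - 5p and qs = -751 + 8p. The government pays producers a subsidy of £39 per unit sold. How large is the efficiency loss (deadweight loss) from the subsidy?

Pre-subsidy: 1186 - 5p = -751 + 8p gives p* = 149, q* = 441.
With the subsidy, sellers receive ps = pb + 39 for each unit, where pb is the price buyers pay.
Supply in terms of pb becomes qs = -751 + 8(pb + 39) = -439 + 8pb. Setting this equal to demand: 1186 - 5pb = -439 + 8pb, so pb = 125.
Sellers receive ps = 125 + 39 = 164; q' = 1186 − 5·125 = 561.
The subsidy expands output by 561 − 441 = 120 past the efficient level; on those units the gap between marginal cost and willingness to pay runs from 0 up to 39.
DWL = ½ × 39 × 120 = 2340.

Deadweight loss = £2340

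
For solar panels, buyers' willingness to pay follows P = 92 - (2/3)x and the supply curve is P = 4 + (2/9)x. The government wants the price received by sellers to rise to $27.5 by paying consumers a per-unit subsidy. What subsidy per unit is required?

Required subsidy s = $6 per unit

At a seller price of 27.5, quantity supplied is -18 + 4.5·27.5 = 105.75.
Buyers absorb 105.75 only when they pay Pb = 92 − (2/3)·105.75 = 21.5.
s = Ps − Pb = 27.5 − 21.5 = 6.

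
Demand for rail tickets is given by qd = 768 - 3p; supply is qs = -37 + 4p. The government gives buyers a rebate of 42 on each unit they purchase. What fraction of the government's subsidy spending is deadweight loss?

DWL / government spending = 4/55

Pre-subsidy: 768 - 3p = -37 + 4p gives p* = 115, q* = 423.
With the rebate, buyers effectively pay pb = ps − 42, where ps is the price sellers receive.
Demand in terms of ps becomes qd = 768 − 3(ps − 42) = 894 - 3ps. Setting this equal to supply: 894 - 3ps = -37 + 4ps, so ps = 133.
Buyers pay pb = 133 − 42 = 91; q' = -37 + 4·133 = 495.
ΔCS = ½(423 + 495)(115 − 91) = 11016; ΔPS = ½(423 + 495)(133 − 115) = 8262.
Government spending = 42 × 495 = 20790.
DWL = ½ × 42 × (495 − 423) = 1512; fraction = 1512 / 20790 = 4/55.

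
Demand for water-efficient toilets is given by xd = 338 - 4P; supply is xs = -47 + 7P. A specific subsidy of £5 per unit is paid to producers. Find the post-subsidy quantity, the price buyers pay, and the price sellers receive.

Pre-subsidy: 338 - 4P = -47 + 7P gives P* = 35, x* = 198.
With the subsidy, sellers receive Ps = Pb + 5 for each unit, where Pb is the price buyers pay.
Supply in terms of Pb becomes xs = -47 + 7(Pb + 5) = -12 + 7Pb. Setting this equal to demand: 338 - 4Pb = -12 + 7Pb, so Pb = 350/11.
Sellers receive Ps = 350/11 + 5 = 405/11; x' = 338 − 4·(350/11) = 2318/11.

x' = 2318/11; buyers pay 350/11; sellers receive 405/11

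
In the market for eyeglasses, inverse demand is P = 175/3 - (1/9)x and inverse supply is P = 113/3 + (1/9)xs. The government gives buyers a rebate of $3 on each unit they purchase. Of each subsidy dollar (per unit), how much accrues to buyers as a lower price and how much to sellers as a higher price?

Buyers gain $1.5 per unit; sellers gain $1.5 per unit

Pre-subsidy: 175/3 - (1/9)x = 113/3 + (1/9)x gives x* = 93 and P* = 48.
With the rebate, buyers effectively pay Pb = Ps − 3, where Ps is the price sellers receive.
On the curves, Pb = 175/3 - (1/9)x and Ps = 113/3 + (1/9)x; the wedge Ps − Pb = 3 gives 113/3 + (1/9)x − (175/3 - (1/9)x) = 3, so x' = 106.5.
Then Pb = 175/3 − (1/9)·106.5 = 46.5 and Ps = 113/3 + (1/9)·106.5 = 49.5.
Buyers' price falls by P* − Pb = 48 − 46.5 = 1.5; sellers' price rises by Ps − P* = 49.5 − 48 = 1.5.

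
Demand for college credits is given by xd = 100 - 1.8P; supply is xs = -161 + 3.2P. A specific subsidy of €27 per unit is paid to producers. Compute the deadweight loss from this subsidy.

Deadweight loss = €419.904

Pre-subsidy: 100 - 1.8P = -161 + 3.2P gives P* = 52.2, x* = 6.04.
With the subsidy, sellers receive Ps = Pb + 27 for each unit, where Pb is the price buyers pay.
Supply in terms of Pb becomes xs = -161 + 3.2(Pb + 27) = -74.6 + 3.2Pb. Setting this equal to demand: 100 - 1.8Pb = -74.6 + 3.2Pb, so Pb = 34.92.
Sellers receive Ps = 34.92 + 27 = 61.92; x' = 100 − 1.8·34.92 = 37.144.
The subsidy expands output by 37.144 − 6.04 = 31.104 past the efficient level; on those units the gap between marginal cost and willingness to pay runs from 0 up to 27.
DWL = ½ × 27 × 31.104 = 419.904.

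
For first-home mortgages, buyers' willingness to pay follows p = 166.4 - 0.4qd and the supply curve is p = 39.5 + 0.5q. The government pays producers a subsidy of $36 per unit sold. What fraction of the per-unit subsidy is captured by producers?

Pre-subsidy: 166.4 - 0.4q = 39.5 + 0.5q gives q* = 141 and p* = 110.
With the subsidy, sellers receive ps = pb + 36 for each unit, where pb is the price buyers pay.
On the curves, pb = 166.4 - 0.4q and ps = 39.5 + 0.5q; the wedge ps − pb = 36 gives 39.5 + 0.5q − (166.4 - 0.4q) = 36, so q' = 181.
Then pb = 166.4 − 0.4·181 = 94 and ps = 39.5 + 0.5·181 = 130.
Buyers' price falls by p* − pb = 110 − 94 = 16; sellers' price rises by ps − p* = 130 − 110 = 20.
So producers capture 20/36 = 5/9 of each unit of subsidy.

Producer share = 5/9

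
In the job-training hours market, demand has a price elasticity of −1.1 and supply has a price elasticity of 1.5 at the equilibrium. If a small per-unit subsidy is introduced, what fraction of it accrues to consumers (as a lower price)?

For a small subsidy around the equilibrium, the benefit split depends on the relative slopes, which at a point are proportional to the elasticities.
Buyer share = εs/(εs + |εd|) = 1.5/(1.5 + 1.1) = 15/26; seller share = |εd|/(εs + |εd|) = 11/26.

Consumer share = 15/26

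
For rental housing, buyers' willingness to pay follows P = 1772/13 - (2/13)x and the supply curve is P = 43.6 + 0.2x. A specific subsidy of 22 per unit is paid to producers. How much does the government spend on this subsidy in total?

Government cost = 164032/23

Pre-subsidy: 1772/13 - (2/13)x = 43.6 + 0.2x gives x* = 262 and P* = 96.
With the subsidy, sellers receive Ps = Pb + 22 for each unit, where Pb is the price buyers pay.
On the curves, Pb = 1772/13 - (2/13)x and Ps = 43.6 + 0.2x; the wedge Ps − Pb = 22 gives 43.6 + 0.2x − (1772/13 - (2/13)x) = 22, so x' = 7456/23.
Then Pb = 1772/13 − (2/13)·(7456/23) = 1988/23 and Ps = 43.6 + 0.2·(7456/23) = 2494/23.
Government outlay = subsidy × quantity = 22 × 7456/23 = 164032/23.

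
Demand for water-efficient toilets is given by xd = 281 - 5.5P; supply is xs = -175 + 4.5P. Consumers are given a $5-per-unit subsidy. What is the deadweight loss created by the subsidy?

Pre-subsidy: 281 - 5.5P = -175 + 4.5P gives P* = 45.6, x* = 30.2.
With the rebate, buyers effectively pay Pb = Ps − 5, where Ps is the price sellers receive.
Demand in terms of Ps becomes xd = 281 − 5.5(Ps − 5) = 308.5 - 5.5Ps. Setting this equal to supply: 308.5 - 5.5Ps = -175 + 4.5Ps, so Ps = 48.35.
Buyers pay Pb = 48.35 − 5 = 43.35; x' = -175 + 4.5·48.35 = 42.575.
The subsidy expands output by 42.575 − 30.2 = 12.375 past the efficient level; on those units the gap between marginal cost and willingness to pay runs from 0 up to 5.
DWL = ½ × 5 × 12.375 = 30.9375.

Deadweight loss = $30.9375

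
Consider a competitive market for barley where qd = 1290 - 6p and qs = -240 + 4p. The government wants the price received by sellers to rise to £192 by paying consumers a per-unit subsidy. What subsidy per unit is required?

Required subsidy s = £65 per unit

At a seller price of 192, quantity supplied is -240 + 4·192 = 528.
Buyers absorb 528 only when they pay pb with 1290 − 6·pb = 528, i.e. pb = 127.
s = ps − pb = 192 − 127 = 65.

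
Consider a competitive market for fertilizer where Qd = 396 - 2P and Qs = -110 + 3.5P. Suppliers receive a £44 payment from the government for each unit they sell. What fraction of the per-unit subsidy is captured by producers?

Producer share = 4/11

Pre-subsidy: 396 - 2P = -110 + 3.5P gives P* = 92, Q* = 212.
With the subsidy, sellers receive Ps = Pb + 44 for each unit, where Pb is the price buyers pay.
Supply in terms of Pb becomes Qs = -110 + 3.5(Pb + 44) = 44 + 3.5Pb. Setting this equal to demand: 396 - 2Pb = 44 + 3.5Pb, so Pb = 64.
Sellers receive Ps = 64 + 44 = 108; Q' = 396 − 2·64 = 268.
Buyers' price falls by P* − Pb = 92 − 64 = 28; sellers' price rises by Ps − P* = 108 − 92 = 16.
So producers capture 16/44 = 4/11 of each unit of subsidy.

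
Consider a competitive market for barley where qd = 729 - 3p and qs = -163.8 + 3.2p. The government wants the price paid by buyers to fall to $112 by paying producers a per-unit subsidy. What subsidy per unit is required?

Required subsidy s = $62 per unit

At a buyer price of 112, quantity demanded is 729 − 3·112 = 393.
Sellers supply 393 only when they receive ps with -163.8 + 3.2·ps = 393, i.e. ps = 174.
s = ps − pb = 174 − 112 = 62.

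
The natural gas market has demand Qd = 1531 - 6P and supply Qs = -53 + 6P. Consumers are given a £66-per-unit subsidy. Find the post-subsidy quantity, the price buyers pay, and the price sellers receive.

Pre-subsidy: 1531 - 6P = -53 + 6P gives P* = 132, Q* = 739.
With the rebate, buyers effectively pay Pb = Ps − 66, where Ps is the price sellers receive.
Demand in terms of Ps becomes Qd = 1531 − 6(Ps − 66) = 1927 - 6Ps. Setting this equal to supply: 1927 - 6Ps = -53 + 6Ps, so Ps = 165.
Buyers pay Pb = 165 − 66 = 99; Q' = -53 + 6·165 = 937.

Q' = 937; buyers pay £99; sellers receive £165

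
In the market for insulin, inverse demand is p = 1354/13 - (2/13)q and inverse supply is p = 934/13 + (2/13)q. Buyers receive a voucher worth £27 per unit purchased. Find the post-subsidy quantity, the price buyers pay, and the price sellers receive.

q' = 192.75; buyers pay £74.5; sellers receive £101.5

Pre-subsidy: 1354/13 - (2/13)q = 934/13 + (2/13)q gives q* = 105 and p* = 88.
With the rebate, buyers effectively pay pb = ps − 27, where ps is the price sellers receive.
On the curves, pb = 1354/13 - (2/13)q and ps = 934/13 + (2/13)q; the wedge ps − pb = 27 gives 934/13 + (2/13)q − (1354/13 - (2/13)q) = 27, so q' = 192.75.
Then pb = 1354/13 − (2/13)·192.75 = 74.5 and ps = 934/13 + (2/13)·192.75 = 101.5.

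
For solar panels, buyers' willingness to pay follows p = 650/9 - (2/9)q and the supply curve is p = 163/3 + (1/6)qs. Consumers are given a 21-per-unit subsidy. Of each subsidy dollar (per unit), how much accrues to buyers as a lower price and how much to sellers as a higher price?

Pre-subsidy: 650/9 - (2/9)q = 163/3 + (1/6)q gives q* = 46 and p* = 62.
With the rebate, buyers effectively pay pb = ps − 21, where ps is the price sellers receive.
On the curves, pb = 650/9 - (2/9)q and ps = 163/3 + (1/6)q; the wedge ps − pb = 21 gives 163/3 + (1/6)q − (650/9 - (2/9)q) = 21, so q' = 100.
Then pb = 650/9 − (2/9)·100 = 50 and ps = 163/3 + (1/6)·100 = 71.
Buyers' price falls by p* − pb = 62 − 50 = 12; sellers' price rises by ps − p* = 71 − 62 = 9.

Buyers gain 12 per unit; sellers gain 9 per unit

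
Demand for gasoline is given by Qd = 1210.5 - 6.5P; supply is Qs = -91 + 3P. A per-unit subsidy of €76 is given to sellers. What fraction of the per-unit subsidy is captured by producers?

Producer share = 13/19

Pre-subsidy: 1210.5 - 6.5P = -91 + 3P gives P* = 137, Q* = 320.
With the subsidy, sellers receive Ps = Pb + 76 for each unit, where Pb is the price buyers pay.
Supply in terms of Pb becomes Qs = -91 + 3(Pb + 76) = 137 + 3Pb. Setting this equal to demand: 1210.5 - 6.5Pb = 137 + 3Pb, so Pb = 113.
Sellers receive Ps = 113 + 76 = 189; Q' = 1210.5 − 6.5·113 = 476.
Buyers' price falls by P* − Pb = 137 − 113 = 24; sellers' price rises by Ps − P* = 189 − 137 = 52.
So producers capture 52/76 = 13/19 of each unit of subsidy.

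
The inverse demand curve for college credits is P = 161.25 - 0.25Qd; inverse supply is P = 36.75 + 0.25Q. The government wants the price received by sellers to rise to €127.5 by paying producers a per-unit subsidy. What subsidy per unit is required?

At a seller price of 127.5, quantity supplied is -147 + 4·127.5 = 363.
Buyers absorb 363 only when they pay Pb = 161.25 − 0.25·363 = 70.5.
s = Ps − Pb = 127.5 − 70.5 = 57.

Required subsidy s = €57 per unit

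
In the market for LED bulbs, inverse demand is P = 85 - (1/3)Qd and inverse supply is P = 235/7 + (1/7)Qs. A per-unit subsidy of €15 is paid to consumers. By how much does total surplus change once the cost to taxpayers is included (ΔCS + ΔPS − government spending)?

Net change in total surplus = -€236.25

Pre-subsidy: 85 - (1/3)Q = 235/7 + (1/7)Q gives Q* = 108 and P* = 49.
With the rebate, buyers effectively pay Pb = Ps − 15, where Ps is the price sellers receive.
On the curves, Pb = 85 - (1/3)Q and Ps = 235/7 + (1/7)Q; the wedge Ps − Pb = 15 gives 235/7 + (1/7)Q − (85 - (1/3)Q) = 15, so Q' = 139.5.
Then Pb = 85 − (1/3)·139.5 = 38.5 and Ps = 235/7 + (1/7)·139.5 = 53.5.
ΔCS = ½(108 + 139.5)(49 − 38.5) = 1299.375; ΔPS = ½(108 + 139.5)(53.5 − 49) = 556.875.
Government spending = 15 × 139.5 = 2092.5.
Net change = 1299.375 + 556.875 − 2092.5 = -236.25. The loss equals the DWL triangle ½·15·31.5.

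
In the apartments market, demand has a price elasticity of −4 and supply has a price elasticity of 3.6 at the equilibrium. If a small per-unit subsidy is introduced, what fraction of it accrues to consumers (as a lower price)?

For a small subsidy around the equilibrium, the benefit split depends on the relative slopes, which at a point are proportional to the elasticities.
Buyer share = εs/(εs + |εd|) = 3.6/(3.6 + 4) = 9/19; seller share = |εd|/(εs + |εd|) = 10/19.

Consumer share = 9/19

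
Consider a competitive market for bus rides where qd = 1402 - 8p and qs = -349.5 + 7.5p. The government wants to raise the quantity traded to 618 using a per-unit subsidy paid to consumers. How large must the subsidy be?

At q = 618, invert demand for the buyer price: pb = (1402 − 618)/8 = 98; invert supply for the seller price: ps = (618 − (-349.5))/7.5 = 129.
The subsidy must fill the gap: s = ps − pb = 129 − 98 = 31.

Required subsidy s = 31 per unit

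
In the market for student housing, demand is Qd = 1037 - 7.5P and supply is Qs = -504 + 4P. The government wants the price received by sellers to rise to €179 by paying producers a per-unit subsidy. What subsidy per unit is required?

At a seller price of 179, quantity supplied is -504 + 4·179 = 212.
Buyers absorb 212 only when they pay Pb with 1037 − 7.5·Pb = 212, i.e. Pb = 110.
s = Ps − Pb = 179 − 110 = 69.

Required subsidy s = €69 per unit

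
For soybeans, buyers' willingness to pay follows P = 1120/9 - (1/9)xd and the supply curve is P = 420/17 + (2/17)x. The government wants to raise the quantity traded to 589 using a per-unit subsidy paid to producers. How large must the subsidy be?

At x = 589, from the demand curve buyers pay Pb = 1120/9 − (1/9)·589 = 59; from the supply curve sellers need Ps = 420/17 + (2/17)·589 = 94.
The subsidy must fill the gap: s = Ps − Pb = 94 − 59 = 35.

Required subsidy s = 35 per unit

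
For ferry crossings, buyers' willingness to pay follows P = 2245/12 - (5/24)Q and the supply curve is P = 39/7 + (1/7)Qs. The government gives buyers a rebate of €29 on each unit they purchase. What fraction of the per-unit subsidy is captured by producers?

Producer share = 24/59

Pre-subsidy: 2245/12 - (5/24)Q = 39/7 + (1/7)Q gives Q* = 30494/59 and P* = 4685/59.
With the rebate, buyers effectively pay Pb = Ps − 29, where Ps is the price sellers receive.
On the curves, Pb = 2245/12 - (5/24)Q and Ps = 39/7 + (1/7)Q; the wedge Ps − Pb = 29 gives 39/7 + (1/7)Q − (2245/12 - (5/24)Q) = 29, so Q' = 35366/59.
Then Pb = 2245/12 − (5/24)·(35366/59) = 3670/59 and Ps = 39/7 + (1/7)·(35366/59) = 5381/59.
Buyers' price falls by P* − Pb = 4685/59 − 3670/59 = 1015/59; sellers' price rises by Ps − P* = 5381/59 − 4685/59 = 696/59.
So producers capture (696/59)/29 = 24/59 of each unit of subsidy.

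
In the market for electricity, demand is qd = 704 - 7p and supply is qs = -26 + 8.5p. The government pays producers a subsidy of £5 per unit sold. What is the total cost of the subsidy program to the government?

Pre-subsidy: 704 - 7p = -26 + 8.5p gives p* = 1460/31, q* = 11604/31.
With the subsidy, sellers receive ps = pb + 5 for each unit, where pb is the price buyers pay.
Supply in terms of pb becomes qs = -26 + 8.5(pb + 5) = 16.5 + 8.5pb. Setting this equal to demand: 704 - 7pb = 16.5 + 8.5pb, so pb = 1375/31.
Sellers receive ps = 1375/31 + 5 = 1530/31; q' = 704 − 7·(1375/31) = 12199/31.
Government outlay = subsidy × quantity = 5 × 12199/31 = 60995/31.

Government cost = 60995/31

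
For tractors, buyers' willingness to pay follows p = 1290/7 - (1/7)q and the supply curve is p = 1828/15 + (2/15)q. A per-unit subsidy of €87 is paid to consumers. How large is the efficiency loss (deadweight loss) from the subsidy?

Deadweight loss = €13702.5

Pre-subsidy: 1290/7 - (1/7)q = 1828/15 + (2/15)q gives q* = 226 and p* = 152.
With the rebate, buyers effectively pay pb = ps − 87, where ps is the price sellers receive.
On the curves, pb = 1290/7 - (1/7)q and ps = 1828/15 + (2/15)q; the wedge ps − pb = 87 gives 1828/15 + (2/15)q − (1290/7 - (1/7)q) = 87, so q' = 541.
Then pb = 1290/7 − (1/7)·541 = 107 and ps = 1828/15 + (2/15)·541 = 194.
The subsidy expands output by 541 − 226 = 315 past the efficient level; on those units the gap between marginal cost and willingness to pay runs from 0 up to 87.
DWL = ½ × 87 × 315 = 13702.5.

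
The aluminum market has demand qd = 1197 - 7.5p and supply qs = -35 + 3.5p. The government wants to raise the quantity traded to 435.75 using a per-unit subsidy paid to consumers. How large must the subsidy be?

At q = 435.75, invert demand for the buyer price: pb = (1197 − 435.75)/7.5 = 101.5; invert supply for the seller price: ps = (435.75 − (-35))/3.5 = 134.5.
The subsidy must fill the gap: s = ps − pb = 134.5 − 101.5 = 33.

Required subsidy s = 33 per unit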